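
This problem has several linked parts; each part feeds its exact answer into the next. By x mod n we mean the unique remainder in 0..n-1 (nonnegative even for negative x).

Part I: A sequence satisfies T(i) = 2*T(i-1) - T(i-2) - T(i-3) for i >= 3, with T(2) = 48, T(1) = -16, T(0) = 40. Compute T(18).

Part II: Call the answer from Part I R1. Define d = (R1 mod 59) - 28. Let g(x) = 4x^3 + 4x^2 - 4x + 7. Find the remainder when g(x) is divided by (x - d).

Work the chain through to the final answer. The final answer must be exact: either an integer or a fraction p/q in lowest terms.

Part I: T(3) = 2*(48) - 1*(-16) - 1*(40) = 72; iterating: T(3)=72, T(4)=112, T(5)=104, T(6)=24, T(7)=-168, T(8)=-464, T(9)=-784, T(10)=-936, T(11)=-624, T(12)=472, T(13)=2504, T(14)=5160, T(15)=7344, T(16)=7024, T(17)=1544, T(18)=-11280; answer -11280
Part II: R1 = -11280; d = 20; remainder = value at the root: 4*(20)^3 + 4*(20)^2 - 4*(20)^1 + 7 = (32000) + (1600) + (-80) + (7) = 33527; answer 33527

33527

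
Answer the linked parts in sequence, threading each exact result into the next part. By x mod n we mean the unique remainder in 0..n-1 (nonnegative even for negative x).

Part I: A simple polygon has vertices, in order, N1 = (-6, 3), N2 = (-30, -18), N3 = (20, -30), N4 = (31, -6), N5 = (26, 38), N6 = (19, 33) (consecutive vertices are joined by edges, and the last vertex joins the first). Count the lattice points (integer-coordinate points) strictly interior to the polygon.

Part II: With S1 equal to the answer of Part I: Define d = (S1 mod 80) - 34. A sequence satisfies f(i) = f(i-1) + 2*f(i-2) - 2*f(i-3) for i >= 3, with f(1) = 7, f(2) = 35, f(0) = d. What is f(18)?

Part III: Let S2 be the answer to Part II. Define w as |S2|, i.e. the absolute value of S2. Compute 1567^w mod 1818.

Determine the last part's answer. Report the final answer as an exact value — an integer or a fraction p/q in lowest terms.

Part I: cross terms: (-6*-18 - -30*3)=198, (-30*-30 - 20*-18)=1260, (20*-6 - 31*-30)=810, (31*38 - 26*-6)=1334, (26*33 - 19*38)=136, (19*3 - -6*33)=255; twice the area = |3993| = 3993; area = 3993/2; boundary points = 3 + 2 + 1 + 1 + 1 + 5 = 13; strictly interior points = area - boundary/2 + 1 = 1991; answer 1991
Part II: S1 = 1991; d = 37; f(3) = 1*(35) + 2*(7) - 2*(37) = -25; iterating: f(3)=-25, f(4)=31, f(5)=-89, f(6)=23, f(7)=-217, f(8)=7, f(9)=-473, f(10)=-25, f(11)=-985, f(12)=-89, f(13)=-2009, f(14)=-217, f(15)=-4057, f(16)=-473, f(17)=-8153, f(18)=-985; answer -985
Part III: S2 = -985; w = 985; squarings mod 1818: 1567^1=1567, 1567^2=1189, 1567^4=1135, 1567^8=1081, 1567^16=1405, 1567^32=1495, 1567^64=703, 1567^128=1531, 1567^256=559, 1567^512=1603; 1567^985 = 1567^1 * 1567^8 * 1567^16 * 1567^64 * 1567^128 * 1567^256 * 1567^512 = 1801 (mod 1818); answer 1801

1801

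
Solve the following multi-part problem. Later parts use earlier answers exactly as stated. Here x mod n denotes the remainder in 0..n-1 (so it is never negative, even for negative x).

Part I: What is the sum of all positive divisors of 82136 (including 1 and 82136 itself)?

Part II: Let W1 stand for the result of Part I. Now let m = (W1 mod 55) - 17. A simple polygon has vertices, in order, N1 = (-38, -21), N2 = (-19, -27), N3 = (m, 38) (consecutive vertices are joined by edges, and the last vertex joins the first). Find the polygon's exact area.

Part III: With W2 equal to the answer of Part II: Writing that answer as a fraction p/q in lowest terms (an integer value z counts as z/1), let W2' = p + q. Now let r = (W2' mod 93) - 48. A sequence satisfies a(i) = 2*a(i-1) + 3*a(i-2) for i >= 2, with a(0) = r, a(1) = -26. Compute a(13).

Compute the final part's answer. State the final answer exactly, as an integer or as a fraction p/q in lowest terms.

-2790086

Part I: 82136 = 2^3 * 10267; sigma = (1 + 2 + 4 + 8) * (1 + 10267) = 15 * 10268 = 154020; answer 154020
Part II: W1 = 154020; m = 3; cross terms: (-38*-27 - -19*-21)=627, (-19*38 - 3*-27)=-641, (3*-21 - -38*38)=1381; twice the area = |1367| = 1367; area = 1367/2; answer 1367/2
Part III: W2 = 1367/2; threaded value p + q = 1369; r = 19; a(2) = 2*(-26) + 3*(19) = 5; iterating: a(2)=5, a(3)=-68, a(4)=-121, a(5)=-446, a(6)=-1255, a(7)=-3848, a(8)=-11461, a(9)=-34466, a(10)=-103315, a(11)=-310028, a(12)=-930001, a(13)=-2790086; answer -2790086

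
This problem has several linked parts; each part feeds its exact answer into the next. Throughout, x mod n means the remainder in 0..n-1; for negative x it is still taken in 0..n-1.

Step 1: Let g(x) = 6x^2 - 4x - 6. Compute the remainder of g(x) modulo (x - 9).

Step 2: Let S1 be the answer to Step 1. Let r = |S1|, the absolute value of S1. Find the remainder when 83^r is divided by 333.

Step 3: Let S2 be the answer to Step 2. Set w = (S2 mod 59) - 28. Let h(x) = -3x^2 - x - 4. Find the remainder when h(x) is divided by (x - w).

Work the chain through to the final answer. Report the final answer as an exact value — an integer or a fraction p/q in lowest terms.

Step 1: remainder = value at the root: 6*(9)^2 - 4*(9)^1 - 6 = (486) + (-36) + (-6) = 444; answer 444
Step 2: S1 = 444; r = 444; squarings mod 333: 83^1=83, 83^2=229, 83^4=160, 83^8=292, 83^16=16, 83^32=256, 83^64=268, 83^128=229, 83^256=160; 83^444 = 83^4 * 83^8 * 83^16 * 83^32 * 83^128 * 83^256 = 100 (mod 333); answer 100
Step 3: S2 = 100; w = 13; remainder = value at the root: -3*(13)^2 - 1*(13)^1 - 4 = (-507) + (-13) + (-4) = -524; answer -524

-524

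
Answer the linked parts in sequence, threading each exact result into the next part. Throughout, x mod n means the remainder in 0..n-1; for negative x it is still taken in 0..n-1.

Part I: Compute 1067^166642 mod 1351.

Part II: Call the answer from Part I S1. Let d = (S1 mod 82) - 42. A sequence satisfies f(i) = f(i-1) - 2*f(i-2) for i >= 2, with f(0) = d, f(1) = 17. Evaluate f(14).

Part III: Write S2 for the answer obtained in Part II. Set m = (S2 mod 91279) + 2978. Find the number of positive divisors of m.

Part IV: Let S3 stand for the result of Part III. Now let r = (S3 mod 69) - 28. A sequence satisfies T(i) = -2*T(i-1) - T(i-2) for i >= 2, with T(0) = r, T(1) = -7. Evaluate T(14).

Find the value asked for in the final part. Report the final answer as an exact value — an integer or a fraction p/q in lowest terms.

150

Part I: squarings mod 1351: 1067^1=1067, 1067^2=947, 1067^4=1096, 1067^8=177, 1067^16=256, 1067^32=688, 1067^64=494, 1067^128=856, 1067^256=494, 1067^512=856, 1067^1024=494, 1067^2048=856, 1067^4096=494, 1067^8192=856, 1067^16384=494, 1067^32768=856, 1067^65536=494, 1067^131072=856; 1067^166642 = 1067^2 * 1067^16 * 1067^32 * 1067^64 * 1067^128 * 1067^512 * 1067^2048 * 1067^32768 * 1067^131072 = 1075 (mod 1351); answer 1075
Part II: S1 = 1075; d = -33; f(2) = 1*(17) - 2*(-33) = 83; iterating: f(2)=83, f(3)=49, f(4)=-117, f(5)=-215, f(6)=19, f(7)=449, f(8)=411, f(9)=-487, f(10)=-1309, f(11)=-335, f(12)=2283, f(13)=2953, f(14)=-1613; answer -1613
Part III: S2 = -1613; m = 92644; 92644 = 2^2 * 19 * 23 * 53; number of divisors = (2+1) * (1+1) * (1+1) * (1+1) = 24; answer 24
Part IV: S3 = 24; r = -4; T(2) = -2*(-7) - 1*(-4) = 18; iterating: T(2)=18, T(3)=-29, T(4)=40, T(5)=-51, T(6)=62, T(7)=-73, T(8)=84, T(9)=-95, T(10)=106, T(11)=-117, T(12)=128, T(13)=-139, T(14)=150; answer 150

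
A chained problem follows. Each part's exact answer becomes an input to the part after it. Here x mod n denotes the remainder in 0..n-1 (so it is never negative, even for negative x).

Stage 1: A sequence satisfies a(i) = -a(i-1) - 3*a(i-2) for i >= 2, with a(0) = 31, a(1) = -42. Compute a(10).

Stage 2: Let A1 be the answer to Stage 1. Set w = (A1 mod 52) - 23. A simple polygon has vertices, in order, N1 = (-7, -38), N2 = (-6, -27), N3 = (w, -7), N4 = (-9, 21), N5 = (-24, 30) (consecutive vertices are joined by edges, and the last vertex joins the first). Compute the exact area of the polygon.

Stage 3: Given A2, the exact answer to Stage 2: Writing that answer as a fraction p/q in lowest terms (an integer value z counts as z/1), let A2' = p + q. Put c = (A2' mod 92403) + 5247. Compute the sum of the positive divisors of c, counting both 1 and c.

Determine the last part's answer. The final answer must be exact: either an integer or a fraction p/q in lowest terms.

14224

Stage 1: a(2) = -1*(-42) - 3*(31) = -51; iterating: a(2)=-51, a(3)=177, a(4)=-24, a(5)=-507, a(6)=579, a(7)=942, a(8)=-2679, a(9)=-147, a(10)=8184; answer 8184
Stage 2: A1 = 8184; w = -3; cross terms: (-7*-27 - -6*-38)=-39, (-6*-7 - -3*-27)=-39, (-3*21 - -9*-7)=-126, (-9*30 - -24*21)=234, (-24*-38 - -7*30)=1122; twice the area = |1152| = 1152; area = 576; answer 576
Stage 3: A2 = 576; threaded value p + q = 577; c = 5824; 5824 = 2^6 * 7 * 13; sigma = (1 + 2 + 4 + 8 + 16 + 32 + 64) * (1 + 7) * (1 + 13) = 127 * 8 * 14 = 14224; answer 14224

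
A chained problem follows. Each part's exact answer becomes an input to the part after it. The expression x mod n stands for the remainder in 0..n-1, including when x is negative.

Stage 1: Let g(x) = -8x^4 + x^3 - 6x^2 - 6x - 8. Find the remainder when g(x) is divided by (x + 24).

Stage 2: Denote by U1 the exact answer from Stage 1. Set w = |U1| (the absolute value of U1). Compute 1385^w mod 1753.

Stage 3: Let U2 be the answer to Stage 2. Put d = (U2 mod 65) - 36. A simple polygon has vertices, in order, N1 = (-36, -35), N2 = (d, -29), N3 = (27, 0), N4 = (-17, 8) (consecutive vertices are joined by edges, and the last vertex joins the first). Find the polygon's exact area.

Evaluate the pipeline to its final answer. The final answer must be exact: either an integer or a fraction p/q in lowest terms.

1953

Stage 1: remainder = value at the root: -8*(-24)^4 + 1*(-24)^3 - 6*(-24)^2 - 6*(-24)^1 - 8 = (-2654208) + (-13824) + (-3456) + (144) + (-8) = -2671352; answer -2671352
Stage 2: U1 = -2671352; w = 2671352; squarings mod 1753: 1385^1=1385, 1385^2=443, 1385^4=1666, 1385^8=557, 1385^16=1721, 1385^32=1024, 1385^64=282, 1385^128=639, 1385^256=1625, 1385^512=607, 1385^1024=319, 1385^2048=87, 1385^4096=557, 1385^8192=1721, 1385^16384=1024, 1385^32768=282, 1385^65536=639, 1385^131072=1625, 1385^262144=607, 1385^524288=319, 1385^1048576=87, 1385^2097152=557; 1385^2671352 = 1385^8 * 1385^16 * 1385^32 * 1385^64 * 1385^128 * 1385^512 * 1385^16384 * 1385^32768 * 1385^524288 * 1385^2097152 = 64 (mod 1753); answer 64
Stage 3: U2 = 64; d = 28; cross terms: (-36*-29 - 28*-35)=2024, (28*0 - 27*-29)=783, (27*8 - -17*0)=216, (-17*-35 - -36*8)=883; twice the area = |3906| = 3906; area = 1953; answer 1953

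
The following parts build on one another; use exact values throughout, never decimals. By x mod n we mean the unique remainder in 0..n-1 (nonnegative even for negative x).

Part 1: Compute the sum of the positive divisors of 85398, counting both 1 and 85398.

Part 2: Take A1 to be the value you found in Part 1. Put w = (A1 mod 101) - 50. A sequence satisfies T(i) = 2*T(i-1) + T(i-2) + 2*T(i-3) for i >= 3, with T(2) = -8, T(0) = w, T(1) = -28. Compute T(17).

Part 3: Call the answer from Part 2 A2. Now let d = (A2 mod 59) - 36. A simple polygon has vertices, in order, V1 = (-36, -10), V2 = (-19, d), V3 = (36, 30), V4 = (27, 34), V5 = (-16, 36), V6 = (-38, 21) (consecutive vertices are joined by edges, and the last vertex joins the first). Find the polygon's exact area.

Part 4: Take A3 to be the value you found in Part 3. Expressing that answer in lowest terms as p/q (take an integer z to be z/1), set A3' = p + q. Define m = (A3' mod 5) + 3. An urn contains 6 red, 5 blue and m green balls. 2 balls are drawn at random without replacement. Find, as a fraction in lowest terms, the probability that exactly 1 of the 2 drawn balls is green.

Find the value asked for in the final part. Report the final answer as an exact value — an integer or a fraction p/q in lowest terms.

Part 1: 85398 = 2 * 3 * 43 * 331; sigma = (1 + 2) * (1 + 3) * (1 + 43) * (1 + 331) = 3 * 4 * 44 * 332 = 175296; answer 175296
Part 2: A1 = 175296; w = 11; T(3) = 2*(-8) + 1*(-28) + 2*(11) = -22; iterating: T(3)=-22, T(4)=-108, T(5)=-254, T(6)=-660, T(7)=-1790, T(8)=-4748, T(9)=-12606, T(10)=-33540, T(11)=-89182, T(12)=-237116, T(13)=-630494, T(14)=-1676468, T(15)=-4457662, T(16)=-11852780, T(17)=-31516158; answer -31516158
Part 3: A2 = -31516158; d = 13; cross terms: (-36*13 - -19*-10)=-658, (-19*30 - 36*13)=-1038, (36*34 - 27*30)=414, (27*36 - -16*34)=1516, (-16*21 - -38*36)=1032, (-38*-10 - -36*21)=1136; twice the area = |2402| = 2402; area = 1201; answer 1201
Part 4: A3 = 1201; threaded value p + q = 1202; m = 5; total draws C(16,2) = 120; favorable C(5,1)*C(11,1) = 55; P = 11/24; answer 11/24

11/24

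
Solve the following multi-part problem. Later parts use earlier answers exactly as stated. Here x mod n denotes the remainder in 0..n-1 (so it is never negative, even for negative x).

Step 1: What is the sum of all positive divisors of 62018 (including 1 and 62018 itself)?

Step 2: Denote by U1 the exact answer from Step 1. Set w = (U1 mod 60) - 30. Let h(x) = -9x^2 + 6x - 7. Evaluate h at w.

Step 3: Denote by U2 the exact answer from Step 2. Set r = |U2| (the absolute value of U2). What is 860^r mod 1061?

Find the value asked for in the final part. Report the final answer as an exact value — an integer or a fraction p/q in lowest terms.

751

Step 1: 62018 = 2 * 11 * 2819; sigma = (1 + 2) * (1 + 11) * (1 + 2819) = 3 * 12 * 2820 = 101520; answer 101520
Step 2: U1 = 101520; w = -30; -9*(-30)^2 + 6*(-30)^1 - 7 = (-8100) + (-180) + (-7) = -8287; answer -8287
Step 3: U2 = -8287; r = 8287; squarings mod 1061: 860^1=860, 860^2=83, 860^4=523, 860^8=852, 860^16=180, 860^32=570, 860^64=234, 860^128=645, 860^256=113, 860^512=37, 860^1024=308, 860^2048=435, 860^4096=367, 860^8192=1003; 860^8287 = 860^1 * 860^2 * 860^4 * 860^8 * 860^16 * 860^64 * 860^8192 = 751 (mod 1061); answer 751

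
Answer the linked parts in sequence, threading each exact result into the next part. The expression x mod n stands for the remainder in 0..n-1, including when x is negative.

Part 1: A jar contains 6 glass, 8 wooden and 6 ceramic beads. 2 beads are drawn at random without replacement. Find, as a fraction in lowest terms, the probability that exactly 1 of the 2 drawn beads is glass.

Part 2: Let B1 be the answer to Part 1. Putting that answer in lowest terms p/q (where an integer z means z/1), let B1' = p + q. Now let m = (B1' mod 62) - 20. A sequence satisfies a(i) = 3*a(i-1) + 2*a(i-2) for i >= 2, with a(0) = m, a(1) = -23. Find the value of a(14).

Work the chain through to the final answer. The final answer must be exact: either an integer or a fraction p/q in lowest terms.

Part 1: total draws C(20,2) = 190; favorable C(6,1)*C(14,1) = 84; P = 42/95; answer 42/95
Part 2: B1 = 42/95; threaded value p + q = 137; m = -7; a(2) = 3*(-23) + 2*(-7) = -83; iterating: a(2)=-83, a(3)=-295, a(4)=-1051, a(5)=-3743, a(6)=-13331, a(7)=-47479, a(8)=-169099, a(9)=-602255, a(10)=-2144963, a(11)=-7639399, a(12)=-27208123, a(13)=-96903167, a(14)=-345125747; answer -345125747

-345125747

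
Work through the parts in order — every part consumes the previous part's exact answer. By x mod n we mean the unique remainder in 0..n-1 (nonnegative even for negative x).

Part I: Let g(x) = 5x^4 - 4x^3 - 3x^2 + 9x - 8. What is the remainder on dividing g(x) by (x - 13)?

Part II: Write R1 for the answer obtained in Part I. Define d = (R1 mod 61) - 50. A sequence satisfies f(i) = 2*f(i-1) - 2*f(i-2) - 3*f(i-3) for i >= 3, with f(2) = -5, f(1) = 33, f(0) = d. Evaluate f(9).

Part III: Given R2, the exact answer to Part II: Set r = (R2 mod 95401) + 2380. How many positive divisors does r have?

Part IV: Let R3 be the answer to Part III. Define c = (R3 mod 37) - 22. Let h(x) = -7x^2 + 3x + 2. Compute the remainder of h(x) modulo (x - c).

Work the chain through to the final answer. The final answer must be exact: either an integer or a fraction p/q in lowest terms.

-2320

Part I: remainder = value at the root: 5*(13)^4 - 4*(13)^3 - 3*(13)^2 + 9*(13)^1 - 8 = (142805) + (-8788) + (-507) + (117) + (-8) = 133619; answer 133619
Part II: R1 = 133619; d = -21; f(3) = 2*(-5) - 2*(33) - 3*(-21) = -13; iterating: f(3)=-13, f(4)=-115, f(5)=-189, f(6)=-109, f(7)=505, f(8)=1795, f(9)=2907; answer 2907
Part III: R2 = 2907; r = 5287; 5287 = 17 * 311; number of divisors = (1+1) * (1+1) = 4; answer 4
Part IV: R3 = 4; c = -18; remainder = value at the root: -7*(-18)^2 + 3*(-18)^1 + 2 = (-2268) + (-54) + (2) = -2320; answer -2320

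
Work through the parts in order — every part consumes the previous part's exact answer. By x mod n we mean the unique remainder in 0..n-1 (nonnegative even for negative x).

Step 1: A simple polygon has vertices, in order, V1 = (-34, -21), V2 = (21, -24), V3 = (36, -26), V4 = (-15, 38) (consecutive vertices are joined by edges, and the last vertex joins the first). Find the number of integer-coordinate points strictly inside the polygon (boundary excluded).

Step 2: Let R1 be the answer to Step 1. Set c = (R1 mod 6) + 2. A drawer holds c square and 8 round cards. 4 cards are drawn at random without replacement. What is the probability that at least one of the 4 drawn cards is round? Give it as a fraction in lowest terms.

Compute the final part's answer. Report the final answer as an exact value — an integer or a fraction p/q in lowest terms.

142/143

Step 1: cross terms: (-34*-24 - 21*-21)=1257, (21*-26 - 36*-24)=318, (36*38 - -15*-26)=978, (-15*-21 - -34*38)=1607; twice the area = |4160| = 4160; area = 2080; boundary points = 1 + 1 + 1 + 1 = 4; strictly interior points = area - boundary/2 + 1 = 2079; answer 2079
Step 2: R1 = 2079; c = 5; total draws C(13,4) = 715; complement C(5,4) = 5; favorable 715 - 5 = 710; P = 142/143; answer 142/143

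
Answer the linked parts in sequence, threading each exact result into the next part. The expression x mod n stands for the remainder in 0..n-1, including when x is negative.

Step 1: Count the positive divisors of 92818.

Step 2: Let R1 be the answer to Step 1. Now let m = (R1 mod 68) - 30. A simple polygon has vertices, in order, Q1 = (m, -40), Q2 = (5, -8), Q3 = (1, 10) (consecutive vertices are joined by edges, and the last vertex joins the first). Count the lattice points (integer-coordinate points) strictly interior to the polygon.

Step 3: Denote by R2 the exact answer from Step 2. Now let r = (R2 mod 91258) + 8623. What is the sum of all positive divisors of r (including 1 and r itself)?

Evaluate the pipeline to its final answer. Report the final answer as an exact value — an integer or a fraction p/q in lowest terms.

8930

Step 1: 92818 = 2 * 11 * 4219; number of divisors = (1+1) * (1+1) * (1+1) = 8; answer 8
Step 2: R1 = 8; m = -22; cross terms: (-22*-8 - 5*-40)=376, (5*10 - 1*-8)=58, (1*-40 - -22*10)=180; twice the area = |614| = 614; area = 307; boundary points = 1 + 2 + 1 = 4; strictly interior points = area - boundary/2 + 1 = 306; answer 306
Step 3: R2 = 306; r = 8929; 8929 is prime, so its only divisors are 1 and 8929; sigma = 1 + 8929 = 8930; answer 8930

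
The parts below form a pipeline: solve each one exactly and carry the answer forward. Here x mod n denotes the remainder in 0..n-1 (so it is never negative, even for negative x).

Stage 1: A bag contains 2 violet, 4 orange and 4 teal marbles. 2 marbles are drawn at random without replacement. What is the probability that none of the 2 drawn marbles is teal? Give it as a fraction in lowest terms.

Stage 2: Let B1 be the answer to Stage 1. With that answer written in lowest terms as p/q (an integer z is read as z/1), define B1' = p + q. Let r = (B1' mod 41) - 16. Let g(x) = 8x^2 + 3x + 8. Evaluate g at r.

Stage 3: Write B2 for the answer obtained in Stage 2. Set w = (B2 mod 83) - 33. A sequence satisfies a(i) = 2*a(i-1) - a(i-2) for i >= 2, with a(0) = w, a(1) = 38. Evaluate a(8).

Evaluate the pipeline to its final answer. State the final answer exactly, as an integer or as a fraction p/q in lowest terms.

Stage 1: total draws C(10,2) = 45; favorable C(6,2) = 15; P = 1/3; answer 1/3
Stage 2: B1 = 1/3; threaded value p + q = 4; r = -12; 8*(-12)^2 + 3*(-12)^1 + 8 = (1152) + (-36) + (8) = 1124; answer 1124
Stage 3: B2 = 1124; w = 12; a(2) = 2*(38) - 1*(12) = 64; iterating: a(2)=64, a(3)=90, a(4)=116, a(5)=142, a(6)=168, a(7)=194, a(8)=220; answer 220

220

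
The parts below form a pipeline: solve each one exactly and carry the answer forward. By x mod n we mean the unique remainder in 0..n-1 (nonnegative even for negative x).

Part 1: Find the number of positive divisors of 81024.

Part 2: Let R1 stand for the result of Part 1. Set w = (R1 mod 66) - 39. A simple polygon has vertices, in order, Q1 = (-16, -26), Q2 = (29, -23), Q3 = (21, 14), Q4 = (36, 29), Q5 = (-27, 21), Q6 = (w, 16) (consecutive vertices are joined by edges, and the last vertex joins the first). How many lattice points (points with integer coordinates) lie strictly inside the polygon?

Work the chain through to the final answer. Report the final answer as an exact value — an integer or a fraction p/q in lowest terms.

Part 1: 81024 = 2^7 * 3 * 211; number of divisors = (7+1) * (1+1) * (1+1) = 32; answer 32
Part 2: R1 = 32; w = -7; cross terms: (-16*-23 - 29*-26)=1122, (29*14 - 21*-23)=889, (21*29 - 36*14)=105, (36*21 - -27*29)=1539, (-27*16 - -7*21)=-285, (-7*-26 - -16*16)=438; twice the area = |3808| = 3808; area = 1904; boundary points = 3 + 1 + 15 + 1 + 5 + 3 = 28; strictly interior points = area - boundary/2 + 1 = 1891; answer 1891

1891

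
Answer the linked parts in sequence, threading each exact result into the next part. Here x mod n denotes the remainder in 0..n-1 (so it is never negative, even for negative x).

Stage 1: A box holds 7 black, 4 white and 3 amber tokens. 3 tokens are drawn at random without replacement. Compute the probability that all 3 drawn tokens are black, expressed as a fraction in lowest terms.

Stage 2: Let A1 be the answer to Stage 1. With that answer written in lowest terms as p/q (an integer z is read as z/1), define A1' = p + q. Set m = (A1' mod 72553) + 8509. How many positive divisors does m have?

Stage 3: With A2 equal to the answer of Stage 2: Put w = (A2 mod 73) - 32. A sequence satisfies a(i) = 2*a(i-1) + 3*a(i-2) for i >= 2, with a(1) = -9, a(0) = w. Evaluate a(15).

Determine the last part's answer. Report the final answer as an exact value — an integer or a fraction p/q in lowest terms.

-132727371

Stage 1: total draws C(14,3) = 364; favorable C(7,3) = 35; P = 5/52; answer 5/52
Stage 2: A1 = 5/52; threaded value p + q = 57; m = 8566; 8566 = 2 * 4283; number of divisors = (1+1) * (1+1) = 4; answer 4
Stage 3: A2 = 4; w = -28; a(2) = 2*(-9) + 3*(-28) = -102; iterating: a(2)=-102, a(3)=-231, a(4)=-768, a(5)=-2229, a(6)=-6762, a(7)=-20211, a(8)=-60708, a(9)=-182049, a(10)=-546222, a(11)=-1638591, a(12)=-4915848, a(13)=-14747469, a(14)=-44242482, a(15)=-132727371; answer -132727371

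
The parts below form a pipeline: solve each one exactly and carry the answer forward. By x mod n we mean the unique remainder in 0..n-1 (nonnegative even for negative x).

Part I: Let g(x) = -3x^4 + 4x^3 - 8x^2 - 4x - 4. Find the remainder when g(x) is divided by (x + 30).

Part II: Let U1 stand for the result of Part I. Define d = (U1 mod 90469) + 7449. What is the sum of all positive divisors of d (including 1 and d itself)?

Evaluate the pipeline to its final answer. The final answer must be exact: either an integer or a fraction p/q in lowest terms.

131544

Part I: remainder = value at the root: -3*(-30)^4 + 4*(-30)^3 - 8*(-30)^2 - 4*(-30)^1 - 4 = (-2430000) + (-108000) + (-7200) + (120) + (-4) = -2545084; answer -2545084
Part II: U1 = -2545084; d = 85966; 85966 = 2 * 53 * 811; sigma = (1 + 2) * (1 + 53) * (1 + 811) = 3 * 54 * 812 = 131544; answer 131544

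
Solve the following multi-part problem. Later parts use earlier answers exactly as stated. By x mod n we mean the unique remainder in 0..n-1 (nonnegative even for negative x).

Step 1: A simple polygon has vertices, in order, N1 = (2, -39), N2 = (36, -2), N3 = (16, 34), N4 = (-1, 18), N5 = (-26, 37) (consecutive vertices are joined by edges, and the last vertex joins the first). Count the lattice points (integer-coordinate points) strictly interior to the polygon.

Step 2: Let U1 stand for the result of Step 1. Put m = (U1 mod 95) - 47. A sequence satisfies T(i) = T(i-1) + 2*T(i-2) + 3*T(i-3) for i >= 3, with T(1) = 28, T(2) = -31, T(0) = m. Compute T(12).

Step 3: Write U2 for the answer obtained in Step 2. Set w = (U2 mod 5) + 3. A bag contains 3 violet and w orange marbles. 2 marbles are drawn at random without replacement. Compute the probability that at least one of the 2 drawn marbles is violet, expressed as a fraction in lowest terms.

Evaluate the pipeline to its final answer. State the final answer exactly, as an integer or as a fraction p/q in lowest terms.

Step 1: cross terms: (2*-2 - 36*-39)=1400, (36*34 - 16*-2)=1256, (16*18 - -1*34)=322, (-1*37 - -26*18)=431, (-26*-39 - 2*37)=940; twice the area = |4349| = 4349; area = 4349/2; boundary points = 1 + 4 + 1 + 1 + 4 = 11; strictly interior points = area - boundary/2 + 1 = 2170; answer 2170
Step 2: U1 = 2170; m = 33; T(3) = 1*(-31) + 2*(28) + 3*(33) = 124; iterating: T(3)=124, T(4)=146, T(5)=301, T(6)=965, T(7)=2005, T(8)=4838, T(9)=11743, T(10)=27434, T(11)=65434, T(12)=155531; answer 155531
Step 3: U2 = 155531; w = 4; total draws C(7,2) = 21; complement C(4,2) = 6; favorable 21 - 6 = 15; P = 5/7; answer 5/7

5/7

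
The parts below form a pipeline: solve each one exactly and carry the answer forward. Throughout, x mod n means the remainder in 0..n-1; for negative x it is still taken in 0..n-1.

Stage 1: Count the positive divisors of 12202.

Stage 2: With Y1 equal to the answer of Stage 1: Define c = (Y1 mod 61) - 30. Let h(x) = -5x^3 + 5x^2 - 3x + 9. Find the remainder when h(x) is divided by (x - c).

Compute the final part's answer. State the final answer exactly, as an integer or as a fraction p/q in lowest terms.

91347

Stage 1: 12202 = 2 * 6101; number of divisors = (1+1) * (1+1) = 4; answer 4
Stage 2: Y1 = 4; c = -26; remainder = value at the root: -5*(-26)^3 + 5*(-26)^2 - 3*(-26)^1 + 9 = (87880) + (3380) + (78) + (9) = 91347; answer 91347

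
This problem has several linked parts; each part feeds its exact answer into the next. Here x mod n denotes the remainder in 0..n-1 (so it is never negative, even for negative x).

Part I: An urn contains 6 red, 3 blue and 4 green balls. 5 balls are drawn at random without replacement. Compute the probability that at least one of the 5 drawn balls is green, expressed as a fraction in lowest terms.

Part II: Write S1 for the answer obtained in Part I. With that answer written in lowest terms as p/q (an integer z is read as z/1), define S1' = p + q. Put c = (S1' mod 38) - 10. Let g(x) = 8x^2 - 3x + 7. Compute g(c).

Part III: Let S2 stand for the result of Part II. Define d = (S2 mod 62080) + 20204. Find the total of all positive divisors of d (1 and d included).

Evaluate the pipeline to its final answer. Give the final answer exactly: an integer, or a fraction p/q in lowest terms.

Part I: total draws C(13,5) = 1287; complement C(9,5) = 126; favorable 1287 - 126 = 1161; P = 129/143; answer 129/143
Part II: S1 = 129/143; threaded value p + q = 272; c = -4; 8*(-4)^2 - 3*(-4)^1 + 7 = (128) + (12) + (7) = 147; answer 147
Part III: S2 = 147; d = 20351; 20351 = 47 * 433; sigma = (1 + 47) * (1 + 433) = 48 * 434 = 20832; answer 20832

20832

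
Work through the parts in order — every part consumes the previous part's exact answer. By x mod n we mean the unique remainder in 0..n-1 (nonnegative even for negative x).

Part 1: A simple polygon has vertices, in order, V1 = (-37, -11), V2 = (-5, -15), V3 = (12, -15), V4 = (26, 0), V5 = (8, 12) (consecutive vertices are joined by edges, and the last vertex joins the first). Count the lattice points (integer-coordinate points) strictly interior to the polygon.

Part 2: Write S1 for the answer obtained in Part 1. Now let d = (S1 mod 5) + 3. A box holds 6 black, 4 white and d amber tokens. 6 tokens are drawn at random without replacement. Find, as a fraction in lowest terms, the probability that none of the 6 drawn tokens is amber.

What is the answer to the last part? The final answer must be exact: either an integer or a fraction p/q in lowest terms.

15/572

Part 1: cross terms: (-37*-15 - -5*-11)=500, (-5*-15 - 12*-15)=255, (12*0 - 26*-15)=390, (26*12 - 8*0)=312, (8*-11 - -37*12)=356; twice the area = |1813| = 1813; area = 1813/2; boundary points = 4 + 17 + 1 + 6 + 1 = 29; strictly interior points = area - boundary/2 + 1 = 893; answer 893
Part 2: S1 = 893; d = 6; total draws C(16,6) = 8008; favorable C(10,6) = 210; P = 15/572; answer 15/572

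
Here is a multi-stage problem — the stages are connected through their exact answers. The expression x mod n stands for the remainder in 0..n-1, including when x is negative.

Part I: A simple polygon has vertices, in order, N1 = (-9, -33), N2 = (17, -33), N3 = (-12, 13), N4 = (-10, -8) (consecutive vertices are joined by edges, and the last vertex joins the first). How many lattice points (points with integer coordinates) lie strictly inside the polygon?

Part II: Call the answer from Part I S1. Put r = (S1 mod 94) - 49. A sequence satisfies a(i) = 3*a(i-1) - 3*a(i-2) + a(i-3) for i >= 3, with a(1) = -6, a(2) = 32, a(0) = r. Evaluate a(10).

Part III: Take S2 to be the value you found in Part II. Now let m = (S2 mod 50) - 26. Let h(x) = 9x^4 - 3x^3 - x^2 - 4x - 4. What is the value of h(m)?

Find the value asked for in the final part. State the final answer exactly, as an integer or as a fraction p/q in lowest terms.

2492

Part I: cross terms: (-9*-33 - 17*-33)=858, (17*13 - -12*-33)=-175, (-12*-8 - -10*13)=226, (-10*-33 - -9*-8)=258; twice the area = |1167| = 1167; area = 1167/2; boundary points = 26 + 1 + 1 + 1 = 29; strictly interior points = area - boundary/2 + 1 = 570; answer 570
Part II: S1 = 570; r = -43; a(3) = 3*(32) - 3*(-6) + 1*(-43) = 71; iterating: a(3)=71, a(4)=111, a(5)=152, a(6)=194, a(7)=237, a(8)=281, a(9)=326, a(10)=372; answer 372
Part III: S2 = 372; m = -4; 9*(-4)^4 - 3*(-4)^3 - 1*(-4)^2 - 4*(-4)^1 - 4 = (2304) + (192) + (-16) + (16) + (-4) = 2492; answer 2492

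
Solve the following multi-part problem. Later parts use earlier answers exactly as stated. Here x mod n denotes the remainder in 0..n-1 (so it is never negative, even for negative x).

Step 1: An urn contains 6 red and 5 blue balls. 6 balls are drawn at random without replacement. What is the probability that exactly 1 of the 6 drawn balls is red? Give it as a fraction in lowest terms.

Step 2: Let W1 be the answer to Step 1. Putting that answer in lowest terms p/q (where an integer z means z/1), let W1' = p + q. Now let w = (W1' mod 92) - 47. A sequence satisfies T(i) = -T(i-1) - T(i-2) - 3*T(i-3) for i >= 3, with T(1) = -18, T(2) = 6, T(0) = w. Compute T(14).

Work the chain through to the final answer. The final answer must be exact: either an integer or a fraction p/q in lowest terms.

Step 1: total draws C(11,6) = 462; favorable C(6,1)*C(5,5) = 6; P = 1/77; answer 1/77
Step 2: W1 = 1/77; threaded value p + q = 78; w = 31; T(3) = -1*(6) - 1*(-18) - 3*(31) = -81; iterating: T(3)=-81, T(4)=129, T(5)=-66, T(6)=180, T(7)=-501, T(8)=519, T(9)=-558, T(10)=1542, T(11)=-2541, T(12)=2673, T(13)=-4758, T(14)=9708; answer 9708

9708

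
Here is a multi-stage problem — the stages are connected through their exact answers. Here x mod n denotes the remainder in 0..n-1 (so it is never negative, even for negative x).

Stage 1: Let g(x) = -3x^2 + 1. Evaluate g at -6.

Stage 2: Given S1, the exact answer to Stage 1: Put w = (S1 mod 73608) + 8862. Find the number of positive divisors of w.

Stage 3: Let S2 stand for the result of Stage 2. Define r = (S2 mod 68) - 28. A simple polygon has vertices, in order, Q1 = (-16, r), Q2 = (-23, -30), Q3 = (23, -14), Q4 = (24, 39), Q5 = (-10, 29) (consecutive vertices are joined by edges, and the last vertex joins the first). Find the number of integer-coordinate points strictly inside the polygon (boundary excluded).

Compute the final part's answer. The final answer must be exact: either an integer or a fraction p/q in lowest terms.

Stage 1: -3*(-6)^2 + 1 = (-108) + (1) = -107; answer -107
Stage 2: S1 = -107; w = 82363; 82363 = 23 * 3581; number of divisors = (1+1) * (1+1) = 4; answer 4
Stage 3: S2 = 4; r = -24; cross terms: (-16*-30 - -23*-24)=-72, (-23*-14 - 23*-30)=1012, (23*39 - 24*-14)=1233, (24*29 - -10*39)=1086, (-10*-24 - -16*29)=704; twice the area = |3963| = 3963; area = 3963/2; boundary points = 1 + 2 + 1 + 2 + 1 = 7; strictly interior points = area - boundary/2 + 1 = 1979; answer 1979

1979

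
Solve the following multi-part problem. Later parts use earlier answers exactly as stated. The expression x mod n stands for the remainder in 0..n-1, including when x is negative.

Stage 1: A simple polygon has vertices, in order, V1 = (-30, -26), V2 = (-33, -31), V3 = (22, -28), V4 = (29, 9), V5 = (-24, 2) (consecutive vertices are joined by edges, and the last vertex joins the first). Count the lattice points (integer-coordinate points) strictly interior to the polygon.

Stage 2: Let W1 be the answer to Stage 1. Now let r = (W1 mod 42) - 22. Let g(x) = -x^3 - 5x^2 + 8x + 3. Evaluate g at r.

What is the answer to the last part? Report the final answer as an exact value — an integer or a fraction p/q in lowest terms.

45

Stage 1: cross terms: (-30*-31 - -33*-26)=72, (-33*-28 - 22*-31)=1606, (22*9 - 29*-28)=1010, (29*2 - -24*9)=274, (-24*-26 - -30*2)=684; twice the area = |3646| = 3646; area = 1823; boundary points = 1 + 1 + 1 + 1 + 2 = 6; strictly interior points = area - boundary/2 + 1 = 1821; answer 1821
Stage 2: W1 = 1821; r = -7; -1*(-7)^3 - 5*(-7)^2 + 8*(-7)^1 + 3 = (343) + (-245) + (-56) + (3) = 45; answer 45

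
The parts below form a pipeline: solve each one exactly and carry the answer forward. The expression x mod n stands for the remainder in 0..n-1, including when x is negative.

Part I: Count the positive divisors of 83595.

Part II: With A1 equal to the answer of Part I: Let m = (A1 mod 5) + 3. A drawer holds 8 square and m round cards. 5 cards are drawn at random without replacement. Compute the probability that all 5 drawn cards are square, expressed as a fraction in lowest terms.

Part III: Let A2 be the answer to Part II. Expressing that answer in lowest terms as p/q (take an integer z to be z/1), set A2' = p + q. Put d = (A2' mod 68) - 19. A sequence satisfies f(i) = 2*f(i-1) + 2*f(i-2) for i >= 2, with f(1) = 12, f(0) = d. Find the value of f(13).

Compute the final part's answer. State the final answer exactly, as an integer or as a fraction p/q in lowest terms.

Part I: 83595 = 3 * 5 * 5573; number of divisors = (1+1) * (1+1) * (1+1) = 8; answer 8
Part II: A1 = 8; m = 6; total draws C(14,5) = 2002; favorable C(8,5) = 56; P = 4/143; answer 4/143
Part III: A2 = 4/143; threaded value p + q = 147; d = -8; f(2) = 2*(12) + 2*(-8) = 8; iterating: f(2)=8, f(3)=40, f(4)=96, f(5)=272, f(6)=736, f(7)=2016, f(8)=5504, f(9)=15040, f(10)=41088, f(11)=112256, f(12)=306688, f(13)=837888; answer 837888

837888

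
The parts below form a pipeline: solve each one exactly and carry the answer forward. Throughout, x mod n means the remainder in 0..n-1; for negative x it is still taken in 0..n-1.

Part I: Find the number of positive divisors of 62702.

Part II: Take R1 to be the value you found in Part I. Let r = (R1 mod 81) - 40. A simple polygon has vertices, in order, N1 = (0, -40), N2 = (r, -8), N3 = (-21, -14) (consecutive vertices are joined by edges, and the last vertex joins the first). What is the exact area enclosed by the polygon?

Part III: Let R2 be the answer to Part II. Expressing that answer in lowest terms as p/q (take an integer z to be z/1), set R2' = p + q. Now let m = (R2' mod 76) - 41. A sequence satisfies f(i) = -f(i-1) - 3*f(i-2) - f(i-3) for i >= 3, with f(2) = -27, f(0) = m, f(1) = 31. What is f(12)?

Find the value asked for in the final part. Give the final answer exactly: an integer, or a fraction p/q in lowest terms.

Part I: 62702 = 2 * 107 * 293; number of divisors = (1+1) * (1+1) * (1+1) = 8; answer 8
Part II: R1 = 8; r = -32; cross terms: (0*-8 - -32*-40)=-1280, (-32*-14 - -21*-8)=280, (-21*-40 - 0*-14)=840; twice the area = |-160| = 160; area = 80; answer 80
Part III: R2 = 80; threaded value p + q = 81; m = -36; f(3) = -1*(-27) - 3*(31) - 1*(-36) = -30; iterating: f(3)=-30, f(4)=80, f(5)=37, f(6)=-247, f(7)=56, f(8)=648, f(9)=-569, f(10)=-1431, f(11)=2490, f(12)=2372; answer 2372

2372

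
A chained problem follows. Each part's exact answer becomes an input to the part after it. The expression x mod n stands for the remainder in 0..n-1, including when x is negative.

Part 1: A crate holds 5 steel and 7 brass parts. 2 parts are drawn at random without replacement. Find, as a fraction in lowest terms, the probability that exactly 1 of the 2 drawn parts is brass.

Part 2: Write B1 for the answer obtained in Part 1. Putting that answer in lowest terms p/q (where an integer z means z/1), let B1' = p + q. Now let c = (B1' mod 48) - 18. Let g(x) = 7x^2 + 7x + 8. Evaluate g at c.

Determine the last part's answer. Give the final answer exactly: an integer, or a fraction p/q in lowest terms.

1100

Part 1: total draws C(12,2) = 66; favorable C(7,1)*C(5,1) = 35; P = 35/66; answer 35/66
Part 2: B1 = 35/66; threaded value p + q = 101; c = -13; 7*(-13)^2 + 7*(-13)^1 + 8 = (1183) + (-91) + (8) = 1100; answer 1100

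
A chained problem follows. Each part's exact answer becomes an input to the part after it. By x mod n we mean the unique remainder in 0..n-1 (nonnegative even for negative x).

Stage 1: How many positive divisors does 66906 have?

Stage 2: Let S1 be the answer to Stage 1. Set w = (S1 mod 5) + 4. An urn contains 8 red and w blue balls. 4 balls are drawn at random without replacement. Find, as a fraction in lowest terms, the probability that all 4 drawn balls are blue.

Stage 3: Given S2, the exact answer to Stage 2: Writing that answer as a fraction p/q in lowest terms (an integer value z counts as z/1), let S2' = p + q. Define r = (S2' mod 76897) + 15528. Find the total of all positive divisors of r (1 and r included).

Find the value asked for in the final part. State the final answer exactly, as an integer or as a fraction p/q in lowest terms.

30060

Stage 1: 66906 = 2 * 3^4 * 7 * 59; number of divisors = (1+1) * (4+1) * (1+1) * (1+1) = 40; answer 40
Stage 2: S1 = 40; w = 4; total draws C(12,4) = 495; favorable C(4,4) = 1; P = 1/495; answer 1/495
Stage 3: S2 = 1/495; threaded value p + q = 496; r = 16024; 16024 = 2^3 * 2003; sigma = (1 + 2 + 4 + 8) * (1 + 2003) = 15 * 2004 = 30060; answer 30060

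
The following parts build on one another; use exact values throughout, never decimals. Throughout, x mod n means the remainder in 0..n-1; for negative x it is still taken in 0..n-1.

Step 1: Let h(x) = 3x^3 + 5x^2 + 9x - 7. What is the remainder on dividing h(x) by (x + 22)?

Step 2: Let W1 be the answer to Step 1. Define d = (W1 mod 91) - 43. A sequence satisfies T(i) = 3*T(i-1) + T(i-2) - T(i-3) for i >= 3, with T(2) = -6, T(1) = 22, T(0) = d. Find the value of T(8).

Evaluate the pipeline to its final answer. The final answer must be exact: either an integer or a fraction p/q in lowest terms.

Step 1: remainder = value at the root: 3*(-22)^3 + 5*(-22)^2 + 9*(-22)^1 - 7 = (-31944) + (2420) + (-198) + (-7) = -29729; answer -29729
Step 2: W1 = -29729; d = -15; T(3) = 3*(-6) + 1*(22) - 1*(-15) = 19; iterating: T(3)=19, T(4)=29, T(5)=112, T(6)=346, T(7)=1121, T(8)=3597; answer 3597

3597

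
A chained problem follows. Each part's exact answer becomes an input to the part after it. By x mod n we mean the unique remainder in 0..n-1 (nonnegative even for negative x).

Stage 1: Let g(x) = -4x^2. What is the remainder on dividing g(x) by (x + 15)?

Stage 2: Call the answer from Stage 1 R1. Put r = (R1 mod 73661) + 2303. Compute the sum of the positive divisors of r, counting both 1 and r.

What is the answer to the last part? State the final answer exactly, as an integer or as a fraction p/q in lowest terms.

Stage 1: remainder = value at the root: -4*(-15)^2 = (-900) = -900; answer -900
Stage 2: R1 = -900; r = 75064; 75064 = 2^3 * 11 * 853; sigma = (1 + 2 + 4 + 8) * (1 + 11) * (1 + 853) = 15 * 12 * 854 = 153720; answer 153720

153720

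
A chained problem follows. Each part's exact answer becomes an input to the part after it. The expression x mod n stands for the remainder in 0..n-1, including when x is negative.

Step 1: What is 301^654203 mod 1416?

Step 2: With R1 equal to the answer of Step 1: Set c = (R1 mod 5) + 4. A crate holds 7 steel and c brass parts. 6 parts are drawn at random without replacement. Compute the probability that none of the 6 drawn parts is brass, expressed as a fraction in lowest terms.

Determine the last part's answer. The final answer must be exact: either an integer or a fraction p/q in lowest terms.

Step 1: squarings mod 1416: 301^1=301, 301^2=1393, 301^4=529, 301^8=889, 301^16=193, 301^32=433, 301^64=577, 301^128=169, 301^256=241, 301^512=25, 301^1024=625, 301^2048=1225, 301^4096=1081, 301^8192=361, 301^16384=49, 301^32768=985, 301^65536=265, 301^131072=841, 301^262144=697, 301^524288=121; 301^654203 = 301^1 * 301^2 * 301^8 * 301^16 * 301^32 * 301^64 * 301^256 * 301^512 * 301^2048 * 301^4096 * 301^8192 * 301^16384 * 301^32768 * 301^65536 * 301^524288 = 1165 (mod 1416); answer 1165
Step 2: R1 = 1165; c = 4; total draws C(11,6) = 462; favorable C(7,6) = 7; P = 1/66; answer 1/66

1/66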